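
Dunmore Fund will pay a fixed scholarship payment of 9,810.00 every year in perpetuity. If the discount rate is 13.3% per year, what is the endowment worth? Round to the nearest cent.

73759.40

Level perpetuity: PV = C / r = 9,810.00 / 0.133 = 73,759.40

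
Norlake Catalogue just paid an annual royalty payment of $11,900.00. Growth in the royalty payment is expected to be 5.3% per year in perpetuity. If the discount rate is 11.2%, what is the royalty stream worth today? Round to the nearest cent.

$212384.75

D₁ = D₀ × (1 + g) = $11,900.00 × 1.053 = $12,530.7000
Growing perpetuity: P = D₁ / (r − g) = $12,530.7000 / (0.112 − 0.053) = $212,384.75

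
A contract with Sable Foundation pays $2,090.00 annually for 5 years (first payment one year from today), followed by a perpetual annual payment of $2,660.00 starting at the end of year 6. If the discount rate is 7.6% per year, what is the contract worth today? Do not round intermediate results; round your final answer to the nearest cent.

PV of 5-year annuity: $2,090.00 × [1 − (1+0.076)^−5] / 0.076 = 8433.48422
Perpetuity value at year 5: $2,660.00 / 0.076 = 35000.00000
PV of perpetuity: 35000.00000 / (1+0.076)^5 = 24266.47463
Total PV = 8433.48422 + 24266.47463 = 32699.95885

$32699.96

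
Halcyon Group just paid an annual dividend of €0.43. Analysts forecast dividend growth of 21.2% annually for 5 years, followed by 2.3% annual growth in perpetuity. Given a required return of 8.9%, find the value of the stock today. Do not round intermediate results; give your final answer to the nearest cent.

€14.38

D_1 = 0.52116
D_2 = 0.63165
D_3 = 0.76555
D_4 = 0.92785
D_5 = 1.12456
Terminal value at year 5: TV = D_5×(1+g_2)/(r−g_2) = 1.15042/0.066 = 17.43064
P_0 = D_1/(1+r)^1 + D_2/(1+r)^2 + D_3/(1+r)^3 + D_4/(1+r)^4 + D_5/(1+r)^5 + TV/(1+r)^5
    = 0.47857 + 0.53262 + 0.59278 + 0.65973 + 0.73425 + 11.38083 = 14.37877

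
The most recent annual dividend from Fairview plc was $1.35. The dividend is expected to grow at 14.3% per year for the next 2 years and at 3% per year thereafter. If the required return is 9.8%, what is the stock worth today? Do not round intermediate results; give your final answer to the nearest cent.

D_1 = 1.54305
D_2 = 1.76371
Terminal value at year 2: TV = D_2×(1+g_2)/(r−g_2) = 1.81662/0.068 = 26.71496
P_0 = D_1/(1+r)^1 + D_2/(1+r)^2 + TV/(1+r)^2
    = 1.40533 + 1.46292 + 22.15898 = 25.02724

$25.03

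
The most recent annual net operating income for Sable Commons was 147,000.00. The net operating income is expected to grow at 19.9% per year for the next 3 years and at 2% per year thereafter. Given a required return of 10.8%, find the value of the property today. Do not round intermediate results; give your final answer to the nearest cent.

D_1 = 176253.00000
D_2 = 211327.34700
D_3 = 253381.48905
Terminal value at year 3: TV = D_3×(1+g_2)/(r−g_2) = 258449.11883/0.088 = 2936921.80493
P_0 = D_1/(1+r)^1 + D_2/(1+r)^2 + D_3/(1+r)^3 + TV/(1+r)^3
    = 159073.10469 + 172137.77304 + 186275.44212 + 2159101.71553 = 2676588.03539

2676588.04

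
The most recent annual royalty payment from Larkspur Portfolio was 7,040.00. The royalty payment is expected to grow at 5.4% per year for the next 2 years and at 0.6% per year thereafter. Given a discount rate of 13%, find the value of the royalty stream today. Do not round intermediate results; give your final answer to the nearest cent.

62381.88

D_1 = 7420.16000
D_2 = 7820.84864
Terminal value at year 2: TV = D_2×(1+g_2)/(r−g_2) = 7867.77373/0.124 = 63449.78816
P_0 = D_1/(1+r)^1 + D_2/(1+r)^2 + TV/(1+r)^2
    = 6566.51327 + 6124.87167 + 49690.49116 = 62381.87611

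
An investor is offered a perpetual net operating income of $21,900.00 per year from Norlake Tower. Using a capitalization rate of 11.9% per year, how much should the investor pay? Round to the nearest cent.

Level perpetuity: PV = C / r = $21,900.00 / 0.119 = $184,033.61

$184033.61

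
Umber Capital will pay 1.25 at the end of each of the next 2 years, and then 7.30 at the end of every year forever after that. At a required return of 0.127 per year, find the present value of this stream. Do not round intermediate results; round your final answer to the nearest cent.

47.35

PV of 2-year annuity: 1.25 × [1 − (1+0.127)^−2] / 0.127 = 2.09329
Perpetuity value at year 2: 7.30 / 0.127 = 57.48031
PV of perpetuity: 57.48031 / (1+0.127)^2 = 45.25549
Total PV = 2.09329 + 45.25549 = 47.34879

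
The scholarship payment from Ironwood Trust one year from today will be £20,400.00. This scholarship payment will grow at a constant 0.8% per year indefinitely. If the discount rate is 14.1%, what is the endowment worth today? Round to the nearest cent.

Growing perpetuity: P = D₁ / (r − g) = £20,400.0000 / (0.141 − 0.008) = £153,383.46

£153383.46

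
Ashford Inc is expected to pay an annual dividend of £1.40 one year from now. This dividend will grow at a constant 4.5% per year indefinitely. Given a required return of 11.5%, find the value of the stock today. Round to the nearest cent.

Growing perpetuity: P = D₁ / (r − g) = £1.4000 / (0.115 − 0.045) = £20.00

£20.00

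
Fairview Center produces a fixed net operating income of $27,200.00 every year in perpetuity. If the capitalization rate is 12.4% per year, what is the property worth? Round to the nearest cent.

$219354.84

Level perpetuity: PV = C / r = $27,200.00 / 0.124 = $219,354.84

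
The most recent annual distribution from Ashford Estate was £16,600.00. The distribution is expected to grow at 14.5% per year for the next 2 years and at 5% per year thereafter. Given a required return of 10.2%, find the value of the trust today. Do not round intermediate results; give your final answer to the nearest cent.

£397029.51

D_1 = 19007.00000
D_2 = 21763.01500
Terminal value at year 2: TV = D_2×(1+g_2)/(r−g_2) = 22851.16575/0.052 = 439445.49519
P_0 = D_1/(1+r)^1 + D_2/(1+r)^2 + TV/(1+r)^2
    = 17247.73140 + 17920.73725 + 361861.04064 = 397029.50928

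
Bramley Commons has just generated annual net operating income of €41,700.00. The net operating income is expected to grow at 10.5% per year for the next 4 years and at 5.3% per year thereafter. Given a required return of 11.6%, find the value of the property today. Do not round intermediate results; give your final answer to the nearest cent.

D_1 = 46078.50000
D_2 = 50916.74250
D_3 = 56263.00046
D_4 = 62170.61551
Terminal value at year 4: TV = D_4×(1+g_2)/(r−g_2) = 65465.65813/0.063 = 1039137.43068
P_0 = D_1/(1+r)^1 + D_2/(1+r)^2 + D_3/(1+r)^3 + D_4/(1+r)^4 + TV/(1+r)^4
    = 41288.97849 + 40882.00828 + 40479.04941 + 40080.06237 + 669909.61385 = 832639.71241

€832639.71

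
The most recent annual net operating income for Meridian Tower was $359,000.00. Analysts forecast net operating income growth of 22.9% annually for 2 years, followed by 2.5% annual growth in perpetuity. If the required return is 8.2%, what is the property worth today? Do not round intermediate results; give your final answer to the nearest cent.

D_1 = 441211.00000
D_2 = 542248.31900
Terminal value at year 2: TV = D_2×(1+g_2)/(r−g_2) = 555804.52698/0.057 = 9750956.61360
P_0 = D_1/(1+r)^1 + D_2/(1+r)^2 + TV/(1+r)^2
    = 407773.56747 + 463173.48837 + 8328996.94001 = 9199943.99585

$9199944.00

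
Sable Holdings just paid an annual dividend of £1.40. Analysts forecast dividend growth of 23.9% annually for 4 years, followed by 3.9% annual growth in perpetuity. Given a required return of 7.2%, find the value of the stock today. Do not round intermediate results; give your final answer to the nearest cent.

£86.80

D_1 = 1.73460
D_2 = 2.14917
D_3 = 2.66282
D_4 = 3.29924
Terminal value at year 4: TV = D_4×(1+g_2)/(r−g_2) = 3.42791/0.033 = 103.87592
P_0 = D_1/(1+r)^1 + D_2/(1+r)^2 + D_3/(1+r)^3 + D_4/(1+r)^4 + TV/(1+r)^4
    = 1.61810 + 1.87017 + 2.16151 + 2.49824 + 78.65670 = 86.80472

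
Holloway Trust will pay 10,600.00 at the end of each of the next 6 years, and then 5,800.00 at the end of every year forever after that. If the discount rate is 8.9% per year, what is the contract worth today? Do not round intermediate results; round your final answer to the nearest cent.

PV of 6-year annuity: 10,600.00 × [1 − (1+0.089)^−6] / 0.089 = 47692.84233
Perpetuity value at year 6: 5,800.00 / 0.089 = 65168.53933
PV of perpetuity: 65168.53933 / (1+0.089)^6 = 39072.45578
Total PV = 47692.84233 + 39072.45578 = 86765.29812

86765.30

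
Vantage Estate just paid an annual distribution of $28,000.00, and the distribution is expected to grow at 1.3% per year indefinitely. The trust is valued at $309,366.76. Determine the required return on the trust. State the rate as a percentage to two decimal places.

10.47%

D₁ = $28,000.00 × 1.013 = $28,364.0000
P = D₁/(r − g) ⇒ r = D₁/P + g = $28,364.0000/$309,366.76 + 0.013 = 0.091684 + 0.013 = 0.104684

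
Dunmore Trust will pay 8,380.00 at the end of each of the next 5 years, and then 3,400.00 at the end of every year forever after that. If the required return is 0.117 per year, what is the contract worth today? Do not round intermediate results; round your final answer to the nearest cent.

PV of 5-year annuity: 8,380.00 × [1 − (1+0.117)^−5] / 0.117 = 30433.88426
Perpetuity value at year 5: 3,400.00 / 0.117 = 29059.82906
PV of perpetuity: 29059.82906 / (1+0.117)^5 = 16711.95239
Total PV = 30433.88426 + 16711.95239 = 47145.83665

47145.84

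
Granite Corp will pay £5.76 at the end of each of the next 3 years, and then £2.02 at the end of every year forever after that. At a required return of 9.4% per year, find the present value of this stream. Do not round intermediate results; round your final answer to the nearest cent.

£30.89

PV of 3-year annuity: £5.76 × [1 − (1+0.094)^−3] / 0.094 = 14.47694
Perpetuity value at year 3: £2.02 / 0.094 = 21.48936
PV of perpetuity: 21.48936 / (1+0.094)^3 = 16.41238
Total PV = 14.47694 + 16.41238 = 30.88932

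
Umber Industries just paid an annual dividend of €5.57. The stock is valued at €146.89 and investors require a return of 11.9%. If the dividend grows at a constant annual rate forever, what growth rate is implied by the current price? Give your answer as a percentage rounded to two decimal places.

P = D₀(1+g)/(r−g) ⇒ P(r−g) = D₀(1+g) ⇒ g(P+D₀) = P·r − D₀
g = (P·r − D₀)/(P + D₀) = (€146.89×0.119 − €5.57) / (€146.89 + €5.57) = 0.078118

7.81%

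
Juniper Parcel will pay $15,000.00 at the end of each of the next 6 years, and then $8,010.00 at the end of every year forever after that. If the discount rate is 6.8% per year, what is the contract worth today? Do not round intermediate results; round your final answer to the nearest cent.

PV of 6-year annuity: $15,000.00 × [1 − (1+0.068)^−6] / 0.068 = 71941.68657
Perpetuity value at year 6: $8,010.00 / 0.068 = 117794.11765
PV of perpetuity: 117794.11765 / (1+0.068)^6 = 79377.25702
Total PV = 71941.68657 + 79377.25702 = 151318.94359

$151318.94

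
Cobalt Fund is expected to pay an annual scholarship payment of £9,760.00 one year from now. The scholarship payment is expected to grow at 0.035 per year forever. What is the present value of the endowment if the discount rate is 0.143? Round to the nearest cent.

Growing perpetuity: P = D₁ / (r − g) = £9,760.0000 / (0.143 − 0.035) = £90,370.37

£90370.37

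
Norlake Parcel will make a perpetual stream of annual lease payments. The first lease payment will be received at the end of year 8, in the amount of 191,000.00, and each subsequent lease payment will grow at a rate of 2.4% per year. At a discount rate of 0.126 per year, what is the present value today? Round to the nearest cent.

Value at end of year 7: C₁ / (r − g) = 191,000.00 / (0.126 − 0.024) = 1,872,549.0196
Discount to today: PV = 1,872,549.0196 / (1 + 0.126)^7 = 1,872,549.0196 / 2.294926 = 815,951.72

815951.72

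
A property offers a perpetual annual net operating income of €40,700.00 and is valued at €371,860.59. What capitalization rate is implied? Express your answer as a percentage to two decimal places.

P = C/r ⇒ r = C/P = €40,700.00/€371,860.59 = 0.109450

10.94%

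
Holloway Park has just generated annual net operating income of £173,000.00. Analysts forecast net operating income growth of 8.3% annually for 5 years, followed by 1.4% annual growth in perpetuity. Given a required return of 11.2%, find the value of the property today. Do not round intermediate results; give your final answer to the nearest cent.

£2368102.72

D_1 = 187359.00000
D_2 = 202909.79700
D_3 = 219751.31015
D_4 = 237990.66889
D_5 = 257743.89441
Terminal value at year 5: TV = D_5×(1+g_2)/(r−g_2) = 261352.30893/0.098 = 2666860.29524
P_0 = D_1/(1+r)^1 + D_2/(1+r)^2 + D_3/(1+r)^3 + D_4/(1+r)^4 + D_5/(1+r)^5 + TV/(1+r)^5
    = 168488.30935 + 164094.27970 + 159814.84255 + 155647.00943 + 151587.86979 + 1568470.40786 = 2368102.71869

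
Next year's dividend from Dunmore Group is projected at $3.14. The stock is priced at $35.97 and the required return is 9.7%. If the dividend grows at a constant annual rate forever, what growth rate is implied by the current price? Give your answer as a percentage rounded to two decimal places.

P = D₁/(r−g) ⇒ g = r − D₁/P = 0.097 − $3.14/$35.97 = 0.009705

0.97%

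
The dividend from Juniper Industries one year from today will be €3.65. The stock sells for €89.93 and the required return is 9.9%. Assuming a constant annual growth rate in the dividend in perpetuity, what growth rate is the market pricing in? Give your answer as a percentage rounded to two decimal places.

5.84%

P = D₁/(r−g) ⇒ g = r − D₁/P = 0.099 − €3.65/€89.93 = 0.058413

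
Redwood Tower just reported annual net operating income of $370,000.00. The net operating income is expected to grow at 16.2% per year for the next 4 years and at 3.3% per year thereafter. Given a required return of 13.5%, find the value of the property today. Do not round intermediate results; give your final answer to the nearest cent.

$5686776.93

D_1 = 429940.00000
D_2 = 499590.28000
D_3 = 580523.90536
D_4 = 674568.77803
Terminal value at year 4: TV = D_4×(1+g_2)/(r−g_2) = 696829.54770/0.102 = 6831662.23238
P_0 = D_1/(1+r)^1 + D_2/(1+r)^2 + D_3/(1+r)^3 + D_4/(1+r)^4 + TV/(1+r)^4
    = 378801.76211 + 387812.90535 + 397038.41059 + 406483.37719 + 4116640.47681 = 5686776.93206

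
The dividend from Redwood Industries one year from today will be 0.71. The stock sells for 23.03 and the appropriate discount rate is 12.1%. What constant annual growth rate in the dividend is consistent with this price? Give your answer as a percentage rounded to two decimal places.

P = D₁/(r−g) ⇒ g = r − D₁/P = 0.121 − 0.71/23.03 = 0.090171

9.02%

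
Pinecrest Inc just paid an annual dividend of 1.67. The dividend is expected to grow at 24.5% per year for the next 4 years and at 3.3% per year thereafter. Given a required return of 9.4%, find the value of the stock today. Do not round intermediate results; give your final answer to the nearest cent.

56.76

D_1 = 2.07915
D_2 = 2.58854
D_3 = 3.22273
D_4 = 4.01230
Terminal value at year 4: TV = D_4×(1+g_2)/(r−g_2) = 4.14471/0.061 = 67.94607
P_0 = D_1/(1+r)^1 + D_2/(1+r)^2 + D_3/(1+r)^3 + D_4/(1+r)^4 + TV/(1+r)^4
    = 1.90050 + 2.16282 + 2.46135 + 2.80107 + 47.43458 = 56.76032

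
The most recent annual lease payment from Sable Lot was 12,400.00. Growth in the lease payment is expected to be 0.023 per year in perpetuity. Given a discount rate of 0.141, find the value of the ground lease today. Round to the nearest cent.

107501.69

D₁ = D₀ × (1 + g) = 12,400.00 × 1.023 = 12,685.2000
Growing perpetuity: P = D₁ / (r − g) = 12,685.2000 / (0.141 − 0.023) = 107,501.69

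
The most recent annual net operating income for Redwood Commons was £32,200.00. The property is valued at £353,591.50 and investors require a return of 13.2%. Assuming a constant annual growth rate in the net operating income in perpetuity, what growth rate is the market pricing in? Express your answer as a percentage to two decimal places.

P = D₀(1+g)/(r−g) ⇒ P(r−g) = D₀(1+g) ⇒ g(P+D₀) = P·r − D₀
g = (P·r − D₀)/(P + D₀) = (£353,591.50×0.132 − £32,200.00) / (£353,591.50 + £32,200.00) = 0.037518

3.75%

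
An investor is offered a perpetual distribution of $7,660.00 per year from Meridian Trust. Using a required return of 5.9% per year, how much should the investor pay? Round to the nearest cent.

$129830.51

Level perpetuity: PV = C / r = $7,660.00 / 0.059 = $129,830.51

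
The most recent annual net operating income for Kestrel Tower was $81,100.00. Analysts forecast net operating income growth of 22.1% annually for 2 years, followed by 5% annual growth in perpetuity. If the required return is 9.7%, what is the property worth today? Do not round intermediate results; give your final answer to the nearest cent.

D_1 = 99023.10000
D_2 = 120907.20510
Terminal value at year 2: TV = D_2×(1+g_2)/(r−g_2) = 126952.56535/0.047 = 2701118.41181
P_0 = D_1/(1+r)^1 + D_2/(1+r)^2 + TV/(1+r)^2
    = 90267.18323 + 100470.58407 + 2244555.60147 = 2435293.36876

$2435293.37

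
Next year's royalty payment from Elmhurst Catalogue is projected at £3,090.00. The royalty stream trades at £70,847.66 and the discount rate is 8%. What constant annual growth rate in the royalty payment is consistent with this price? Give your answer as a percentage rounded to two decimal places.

P = D₁/(r−g) ⇒ g = r − D₁/P = 0.08 − £3,090.00/£70,847.66 = 0.036385

3.64%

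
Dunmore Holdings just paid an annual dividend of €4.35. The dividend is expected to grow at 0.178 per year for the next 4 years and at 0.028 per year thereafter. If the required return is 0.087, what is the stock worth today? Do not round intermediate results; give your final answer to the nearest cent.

D_1 = 5.12430
D_2 = 6.03643
D_3 = 7.11091
D_4 = 8.37665
Terminal value at year 4: TV = D_4×(1+g_2)/(r−g_2) = 8.61120/0.059 = 145.95249
P_0 = D_1/(1+r)^1 + D_2/(1+r)^2 + D_3/(1+r)^3 + D_4/(1+r)^4 + TV/(1+r)^4
    = 4.71417 + 5.10882 + 5.53652 + 6.00001 + 104.54261 = 125.90213

€125.90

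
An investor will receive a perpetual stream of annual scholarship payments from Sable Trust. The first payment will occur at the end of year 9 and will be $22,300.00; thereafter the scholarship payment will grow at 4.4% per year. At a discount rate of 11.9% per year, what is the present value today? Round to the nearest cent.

Value at end of year 8: C₁ / (r − g) = $22,300.00 / (0.119 − 0.044) = $297,333.3333
Discount to today: PV = $297,333.3333 / (1 + 0.119)^8 = $297,333.3333 / 2.458333 = $120,949.17

$120949.17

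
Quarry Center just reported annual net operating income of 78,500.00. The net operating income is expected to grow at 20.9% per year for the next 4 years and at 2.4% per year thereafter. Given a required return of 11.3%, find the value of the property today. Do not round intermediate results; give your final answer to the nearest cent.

D_1 = 94906.50000
D_2 = 114741.95850
D_3 = 138723.02783
D_4 = 167716.14064
Terminal value at year 4: TV = D_4×(1+g_2)/(r−g_2) = 171741.32802/0.089 = 1929677.84289
P_0 = D_1/(1+r)^1 + D_2/(1+r)^2 + D_3/(1+r)^3 + D_4/(1+r)^4 + TV/(1+r)^4
    = 85270.88949 + 92625.79101 + 100615.07756 + 109293.46700 + 1257488.87877 = 1645294.10383

1645294.10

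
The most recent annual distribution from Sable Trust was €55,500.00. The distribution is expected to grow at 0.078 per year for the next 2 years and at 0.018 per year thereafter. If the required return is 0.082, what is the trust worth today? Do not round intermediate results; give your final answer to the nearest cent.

D_1 = 59829.00000
D_2 = 64495.66200
Terminal value at year 2: TV = D_2×(1+g_2)/(r−g_2) = 65656.58392/0.064 = 1025884.12369
P_0 = D_1/(1+r)^1 + D_2/(1+r)^2 + TV/(1+r)^2
    = 55294.82440 + 55090.40730 + 876281.79117 = 986667.02287

€986667.02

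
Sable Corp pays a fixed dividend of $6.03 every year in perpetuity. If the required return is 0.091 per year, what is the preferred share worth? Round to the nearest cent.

Level perpetuity: PV = C / r = $6.03 / 0.091 = $66.26

$66.26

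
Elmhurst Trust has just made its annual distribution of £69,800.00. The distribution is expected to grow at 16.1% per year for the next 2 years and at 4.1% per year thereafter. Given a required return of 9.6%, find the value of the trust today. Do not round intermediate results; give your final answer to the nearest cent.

£1634737.31

D_1 = 81037.80000
D_2 = 94084.88580
Terminal value at year 2: TV = D_2×(1+g_2)/(r−g_2) = 97942.36612/0.055 = 1780770.29305
P_0 = D_1/(1+r)^1 + D_2/(1+r)^2 + TV/(1+r)^2
    = 73939.59854 + 78324.70247 + 1482473.00490 = 1634737.30591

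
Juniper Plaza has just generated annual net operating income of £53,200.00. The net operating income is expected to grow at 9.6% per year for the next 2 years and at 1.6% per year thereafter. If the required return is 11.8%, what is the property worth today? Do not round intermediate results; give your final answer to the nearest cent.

£612543.63

D_1 = 58307.20000
D_2 = 63904.69120
Terminal value at year 2: TV = D_2×(1+g_2)/(r−g_2) = 64927.16626/0.102 = 636540.84568
P_0 = D_1/(1+r)^1 + D_2/(1+r)^2 + TV/(1+r)^2
    = 52153.13059 + 51126.86147 + 509263.63977 = 612543.63184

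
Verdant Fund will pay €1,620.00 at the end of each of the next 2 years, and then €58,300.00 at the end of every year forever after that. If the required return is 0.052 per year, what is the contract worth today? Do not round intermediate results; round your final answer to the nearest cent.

€1016060.38

PV of 2-year annuity: €1,620.00 × [1 − (1+0.052)^−2] / 0.052 = 3003.72999
Perpetuity value at year 2: €58,300.00 / 0.052 = 1121153.84615
PV of perpetuity: 1121153.84615 / (1+0.052)^2 = 1013056.64943
Total PV = 3003.72999 + 1013056.64943 = 1016060.37943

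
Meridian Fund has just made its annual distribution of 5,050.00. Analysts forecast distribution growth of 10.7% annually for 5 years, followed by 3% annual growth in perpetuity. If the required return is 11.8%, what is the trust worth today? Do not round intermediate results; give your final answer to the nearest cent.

80771.20

D_1 = 5590.35000
D_2 = 6188.51745
D_3 = 6850.68882
D_4 = 7583.71252
D_5 = 8395.16976
Terminal value at year 5: TV = D_5×(1+g_2)/(r−g_2) = 8647.02485/0.088 = 98261.64606
P_0 = D_1/(1+r)^1 + D_2/(1+r)^2 + D_3/(1+r)^3 + D_4/(1+r)^4 + D_5/(1+r)^5 + TV/(1+r)^5
    = 5000.31306 + 4951.11499 + 4902.40098 + 4854.16626 + 4806.40613 + 56256.79901 = 80771.20042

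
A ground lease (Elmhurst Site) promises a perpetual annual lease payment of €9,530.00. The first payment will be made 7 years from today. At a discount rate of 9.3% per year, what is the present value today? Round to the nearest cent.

Value at end of year 6: C / r = €9,530.00 / 0.093 = €102,473.1183
Discount to today: PV = €102,473.1183 / (1 + 0.093)^6 = €102,473.1183 / 1.704987 = €60,102.01

€60102.01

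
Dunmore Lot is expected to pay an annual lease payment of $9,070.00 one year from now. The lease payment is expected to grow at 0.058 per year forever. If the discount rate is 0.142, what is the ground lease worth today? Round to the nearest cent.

$107976.19

Growing perpetuity: P = D₁ / (r − g) = $9,070.0000 / (0.142 − 0.058) = $107,976.19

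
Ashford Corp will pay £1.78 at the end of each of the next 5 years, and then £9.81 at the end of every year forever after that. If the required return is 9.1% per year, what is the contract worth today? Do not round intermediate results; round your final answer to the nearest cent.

PV of 5-year annuity: £1.78 × [1 − (1+0.091)^−5] / 0.091 = 6.90565
Perpetuity value at year 5: £9.81 / 0.091 = 107.80220
PV of perpetuity: 107.80220 / (1+0.091)^5 = 69.74352
Total PV = 6.90565 + 69.74352 = 76.64917

£76.65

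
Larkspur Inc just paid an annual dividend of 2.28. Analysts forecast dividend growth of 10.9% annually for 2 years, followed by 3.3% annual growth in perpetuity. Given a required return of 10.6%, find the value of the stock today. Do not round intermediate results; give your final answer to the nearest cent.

37.02

D_1 = 2.52852
D_2 = 2.80413
Terminal value at year 2: TV = D_2×(1+g_2)/(r−g_2) = 2.89666/0.073 = 39.68034
P_0 = D_1/(1+r)^1 + D_2/(1+r)^2 + TV/(1+r)^2
    = 2.28618 + 2.29239 + 32.43883 = 37.01740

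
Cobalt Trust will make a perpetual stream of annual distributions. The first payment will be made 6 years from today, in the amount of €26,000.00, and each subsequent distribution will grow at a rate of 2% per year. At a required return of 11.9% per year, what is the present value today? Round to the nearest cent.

Value at end of year 5: C₁ / (r − g) = €26,000.00 / (0.119 − 0.02) = €262,626.2626
Discount to today: PV = €262,626.2626 / (1 + 0.119)^5 = €262,626.2626 / 1.754488 = €149,688.25

€149688.25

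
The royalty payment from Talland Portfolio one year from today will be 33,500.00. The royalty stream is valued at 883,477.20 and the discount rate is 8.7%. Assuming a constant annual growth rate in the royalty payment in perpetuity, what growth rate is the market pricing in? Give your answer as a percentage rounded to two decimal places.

4.91%

P = D₁/(r−g) ⇒ g = r − D₁/P = 0.087 − 33,500.00/883,477.20 = 0.049082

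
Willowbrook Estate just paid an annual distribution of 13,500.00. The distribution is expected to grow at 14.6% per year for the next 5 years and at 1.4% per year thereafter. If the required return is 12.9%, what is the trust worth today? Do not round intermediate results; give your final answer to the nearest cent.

D_1 = 15471.00000
D_2 = 17729.76600
D_3 = 20318.31184
D_4 = 23284.78536
D_5 = 26684.36403
Terminal value at year 5: TV = D_5×(1+g_2)/(r−g_2) = 27057.94512/0.115 = 235286.47934
P_0 = D_1/(1+r)^1 + D_2/(1+r)^2 + D_3/(1+r)^3 + D_4/(1+r)^4 + D_5/(1+r)^5 + TV/(1+r)^5
    = 13703.27724 + 13909.61533 + 14119.06038 + 14331.65917 + 14547.45917 + 128270.64001 = 198881.71131

198881.71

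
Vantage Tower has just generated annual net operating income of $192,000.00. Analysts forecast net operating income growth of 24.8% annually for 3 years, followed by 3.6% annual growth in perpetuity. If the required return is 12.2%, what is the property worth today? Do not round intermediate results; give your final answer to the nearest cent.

D_1 = 239616.00000
D_2 = 299040.76800
D_3 = 373202.87846
Terminal value at year 3: TV = D_3×(1+g_2)/(r−g_2) = 386638.18209/0.086 = 4495792.81498
P_0 = D_1/(1+r)^1 + D_2/(1+r)^2 + D_3/(1+r)^3 + TV/(1+r)^3
    = 213561.49733 + 237544.33927 + 264220.44154 + 3182934.62138 = 3898260.89952

$3898260.90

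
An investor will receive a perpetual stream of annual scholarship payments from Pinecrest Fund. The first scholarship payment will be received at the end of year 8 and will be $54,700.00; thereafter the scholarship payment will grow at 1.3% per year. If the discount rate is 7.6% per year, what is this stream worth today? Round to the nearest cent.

$519949.16

Value at end of year 7: C₁ / (r − g) = $54,700.00 / (0.076 − 0.013) = $868,253.9683
Discount to today: PV = $868,253.9683 / (1 + 0.076)^7 = $868,253.9683 / 1.669882 = $519,949.16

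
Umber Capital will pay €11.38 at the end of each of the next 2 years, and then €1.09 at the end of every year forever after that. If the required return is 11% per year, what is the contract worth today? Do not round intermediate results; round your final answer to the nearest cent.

PV of 2-year annuity: €11.38 × [1 − (1+0.11)^−2] / 0.11 = 19.48852
Perpetuity value at year 2: €1.09 / 0.11 = 9.90909
PV of perpetuity: 9.90909 / (1+0.11)^2 = 8.04244
Total PV = 19.48852 + 8.04244 = 27.53096

€27.53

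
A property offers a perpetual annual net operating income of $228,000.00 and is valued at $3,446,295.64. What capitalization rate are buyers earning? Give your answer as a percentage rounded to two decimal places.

6.62%

P = C/r ⇒ r = C/P = $228,000.00/$3,446,295.64 = 0.066158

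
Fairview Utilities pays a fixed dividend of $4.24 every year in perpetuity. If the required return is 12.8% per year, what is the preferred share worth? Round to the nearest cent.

Level perpetuity: PV = C / r = $4.24 / 0.128 = $33.13

$33.13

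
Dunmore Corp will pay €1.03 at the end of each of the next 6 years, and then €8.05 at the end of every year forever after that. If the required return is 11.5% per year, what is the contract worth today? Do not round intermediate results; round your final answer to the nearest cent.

€40.72

PV of 6-year annuity: €1.03 × [1 − (1+0.115)^−6] / 0.115 = 4.29540
Perpetuity value at year 6: €8.05 / 0.115 = 70.00000
PV of perpetuity: 70.00000 / (1+0.115)^6 = 36.42913
Total PV = 4.29540 + 36.42913 = 40.72454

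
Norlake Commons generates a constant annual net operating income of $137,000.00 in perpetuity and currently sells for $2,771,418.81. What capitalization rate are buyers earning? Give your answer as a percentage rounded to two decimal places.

4.94%

P = C/r ⇒ r = C/P = $137,000.00/$2,771,418.81 = 0.049433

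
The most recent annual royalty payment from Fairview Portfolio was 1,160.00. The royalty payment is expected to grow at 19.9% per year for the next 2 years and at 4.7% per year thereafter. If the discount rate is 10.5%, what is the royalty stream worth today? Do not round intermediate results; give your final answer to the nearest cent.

27278.61

D_1 = 1390.84000
D_2 = 1667.61716
Terminal value at year 2: TV = D_2×(1+g_2)/(r−g_2) = 1745.99517/0.058 = 30103.36494
P_0 = D_1/(1+r)^1 + D_2/(1+r)^2 + TV/(1+r)^2
    = 1258.67873 + 1365.75186 + 24654.17575 = 27278.60633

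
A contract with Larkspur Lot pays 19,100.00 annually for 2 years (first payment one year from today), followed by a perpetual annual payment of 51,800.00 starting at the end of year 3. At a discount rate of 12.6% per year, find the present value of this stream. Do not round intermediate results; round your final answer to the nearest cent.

PV of 2-year annuity: 19,100.00 × [1 − (1+0.126)^−2] / 0.126 = 32027.26450
Perpetuity value at year 2: 51,800.00 / 0.126 = 411111.11111
PV of perpetuity: 411111.11111 / (1+0.126)^2 = 324251.82834
Total PV = 32027.26450 + 324251.82834 = 356279.09284

356279.09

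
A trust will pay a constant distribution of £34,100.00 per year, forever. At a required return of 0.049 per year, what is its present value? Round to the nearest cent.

£695918.37

Level perpetuity: PV = C / r = £34,100.00 / 0.049 = £695,918.37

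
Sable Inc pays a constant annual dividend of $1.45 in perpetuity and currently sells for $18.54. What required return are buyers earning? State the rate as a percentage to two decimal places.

P = C/r ⇒ r = C/P = $1.45/$18.54 = 0.078209

7.82%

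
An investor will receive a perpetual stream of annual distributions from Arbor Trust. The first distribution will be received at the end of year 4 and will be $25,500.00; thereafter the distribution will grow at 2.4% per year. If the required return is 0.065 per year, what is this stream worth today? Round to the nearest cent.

$514881.75

Value at end of year 3: C₁ / (r − g) = $25,500.00 / (0.065 − 0.024) = $621,951.2195
Discount to today: PV = $621,951.2195 / (1 + 0.065)^3 = $621,951.2195 / 1.207950 = $514,881.75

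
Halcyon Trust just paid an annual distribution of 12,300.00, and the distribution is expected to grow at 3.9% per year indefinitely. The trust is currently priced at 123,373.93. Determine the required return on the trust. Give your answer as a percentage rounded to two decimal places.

14.26%

D₁ = 12,300.00 × 1.039 = 12,779.7000
P = D₁/(r − g) ⇒ r = D₁/P + g = 12,779.7000/123,373.93 + 0.039 = 0.103585 + 0.039 = 0.142585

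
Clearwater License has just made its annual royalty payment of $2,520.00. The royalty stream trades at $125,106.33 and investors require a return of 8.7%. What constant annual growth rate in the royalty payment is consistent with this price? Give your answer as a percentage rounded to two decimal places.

P = D₀(1+g)/(r−g) ⇒ P(r−g) = D₀(1+g) ⇒ g(P+D₀) = P·r − D₀
g = (P·r − D₀)/(P + D₀) = ($125,106.33×0.087 − $2,520.00) / ($125,106.33 + $2,520.00) = 0.065537

6.55%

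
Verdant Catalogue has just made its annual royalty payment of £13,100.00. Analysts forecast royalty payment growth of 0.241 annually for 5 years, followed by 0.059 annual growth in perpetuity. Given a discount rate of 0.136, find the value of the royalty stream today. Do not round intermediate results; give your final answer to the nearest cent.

£366375.08

D_1 = 16257.10000
D_2 = 20175.06110
D_3 = 25037.25083
D_4 = 31071.22827
D_5 = 38559.39429
Terminal value at year 5: TV = D_5×(1+g_2)/(r−g_2) = 40834.39855/0.077 = 530316.86430
P_0 = D_1/(1+r)^1 + D_2/(1+r)^2 + D_3/(1+r)^3 + D_4/(1+r)^4 + D_5/(1+r)^5 + TV/(1+r)^5
    = 14310.82746 + 15633.57120 + 17078.57558 + 18657.14111 + 20381.61277 + 280313.34972 = 366375.07784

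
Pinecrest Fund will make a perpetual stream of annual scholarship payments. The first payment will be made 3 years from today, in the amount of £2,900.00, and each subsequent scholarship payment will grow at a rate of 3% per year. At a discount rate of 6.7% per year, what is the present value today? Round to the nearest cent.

£68844.21

Value at end of year 2: C₁ / (r − g) = £2,900.00 / (0.067 − 0.03) = £78,378.3784
Discount to today: PV = £78,378.3784 / (1 + 0.067)^2 = £78,378.3784 / 1.138489 = £68,844.21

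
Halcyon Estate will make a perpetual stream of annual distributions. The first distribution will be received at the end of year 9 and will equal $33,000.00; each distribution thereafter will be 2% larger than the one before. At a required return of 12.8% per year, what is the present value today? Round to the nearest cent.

$116578.21

Value at end of year 8: C₁ / (r − g) = $33,000.00 / (0.128 − 0.02) = $305,555.5556
Discount to today: PV = $305,555.5556 / (1 + 0.128)^8 = $305,555.5556 / 2.621035 = $116,578.21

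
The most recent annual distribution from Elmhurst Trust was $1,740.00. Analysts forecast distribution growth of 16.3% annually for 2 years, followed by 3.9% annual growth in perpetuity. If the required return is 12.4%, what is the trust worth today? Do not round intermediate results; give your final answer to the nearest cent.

D_1 = 2023.62000
D_2 = 2353.47006
Terminal value at year 2: TV = D_2×(1+g_2)/(r−g_2) = 2445.25539/0.085 = 28767.71050
P_0 = D_1/(1+r)^1 + D_2/(1+r)^2 + TV/(1+r)^2
    = 1800.37367 + 1862.84215 + 22770.50577 = 26433.72158

$26433.72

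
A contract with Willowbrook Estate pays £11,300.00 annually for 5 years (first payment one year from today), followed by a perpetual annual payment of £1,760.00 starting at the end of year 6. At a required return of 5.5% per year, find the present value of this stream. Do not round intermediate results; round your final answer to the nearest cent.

£72738.51

PV of 5-year annuity: £11,300.00 × [1 − (1+0.055)^−5] / 0.055 = 48254.21457
Perpetuity value at year 5: £1,760.00 / 0.055 = 32000.00000
PV of perpetuity: 32000.00000 / (1+0.055)^5 = 24484.29932
Total PV = 48254.21457 + 24484.29932 = 72738.51390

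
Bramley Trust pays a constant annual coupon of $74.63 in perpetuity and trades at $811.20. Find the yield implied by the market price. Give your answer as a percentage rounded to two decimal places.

9.20%

P = C/r ⇒ r = C/P = $74.63/$811.20 = 0.092000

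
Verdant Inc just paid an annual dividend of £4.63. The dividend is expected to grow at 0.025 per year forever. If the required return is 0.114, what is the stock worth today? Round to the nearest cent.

£53.32

D₁ = D₀ × (1 + g) = £4.63 × 1.025 = £4.7458
Growing perpetuity: P = D₁ / (r − g) = £4.7458 / (0.114 − 0.025) = £53.32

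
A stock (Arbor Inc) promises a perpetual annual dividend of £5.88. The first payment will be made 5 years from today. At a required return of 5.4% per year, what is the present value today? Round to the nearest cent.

£88.23

Value at end of year 4: C / r = £5.88 / 0.054 = £108.8889
Discount to today: PV = £108.8889 / (1 + 0.054)^4 = £108.8889 / 1.234134 = £88.23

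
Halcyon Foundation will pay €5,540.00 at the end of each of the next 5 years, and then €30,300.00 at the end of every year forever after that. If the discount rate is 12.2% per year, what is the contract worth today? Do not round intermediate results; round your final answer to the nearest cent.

€159546.85

PV of 5-year annuity: €5,540.00 × [1 − (1+0.122)^−5] / 0.122 = 19871.90858
Perpetuity value at year 5: €30,300.00 / 0.122 = 248360.65574
PV of perpetuity: 248360.65574 / (1+0.122)^5 = 139674.94635
Total PV = 19871.90858 + 139674.94635 = 159546.85493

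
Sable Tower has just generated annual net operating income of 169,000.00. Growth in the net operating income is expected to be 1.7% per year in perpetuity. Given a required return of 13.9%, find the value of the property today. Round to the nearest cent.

1408795.08

D₁ = D₀ × (1 + g) = 169,000.00 × 1.017 = 171,873.0000
Growing perpetuity: P = D₁ / (r − g) = 171,873.0000 / (0.139 − 0.017) = 1,408,795.08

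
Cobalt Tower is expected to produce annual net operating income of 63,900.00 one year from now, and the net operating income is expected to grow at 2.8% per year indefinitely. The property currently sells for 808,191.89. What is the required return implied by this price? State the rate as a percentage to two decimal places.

10.71%

P = D₁/(r − g) ⇒ r = D₁/P + g = 63,900.0000/808,191.89 + 0.028 = 0.079065 + 0.028 = 0.107065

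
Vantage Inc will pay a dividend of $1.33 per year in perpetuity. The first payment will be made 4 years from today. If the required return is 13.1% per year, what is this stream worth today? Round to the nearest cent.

$7.02

Value at end of year 3: C / r = $1.33 / 0.131 = $10.1527
Discount to today: PV = $10.1527 / (1 + 0.131)^3 = $10.1527 / 1.446731 = $7.02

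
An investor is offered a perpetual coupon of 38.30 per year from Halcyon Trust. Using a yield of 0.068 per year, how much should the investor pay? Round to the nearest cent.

563.24

Level perpetuity: PV = C / r = 38.30 / 0.068 = 563.24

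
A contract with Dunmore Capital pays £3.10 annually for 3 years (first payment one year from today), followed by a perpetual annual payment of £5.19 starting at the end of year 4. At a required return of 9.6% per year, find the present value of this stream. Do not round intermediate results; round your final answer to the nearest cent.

PV of 3-year annuity: £3.10 × [1 − (1+0.096)^−3] / 0.096 = 7.76386
Perpetuity value at year 3: £5.19 / 0.096 = 54.06250
PV of perpetuity: 54.06250 / (1+0.096)^3 = 41.06430
Total PV = 7.76386 + 41.06430 = 48.82816

£48.83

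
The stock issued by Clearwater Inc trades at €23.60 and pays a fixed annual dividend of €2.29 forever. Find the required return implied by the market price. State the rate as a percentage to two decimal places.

9.70%

P = C/r ⇒ r = C/P = €2.29/€23.60 = 0.097034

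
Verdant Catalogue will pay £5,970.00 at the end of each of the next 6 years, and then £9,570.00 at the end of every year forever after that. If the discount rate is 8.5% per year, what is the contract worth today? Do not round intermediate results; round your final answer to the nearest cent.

£96195.32

PV of 6-year annuity: £5,970.00 × [1 − (1+0.085)^−6] / 0.085 = 27184.91540
Perpetuity value at year 6: £9,570.00 / 0.085 = 112588.23529
PV of perpetuity: 112588.23529 / (1+0.085)^6 = 69010.40608
Total PV = 27184.91540 + 69010.40608 = 96195.32148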